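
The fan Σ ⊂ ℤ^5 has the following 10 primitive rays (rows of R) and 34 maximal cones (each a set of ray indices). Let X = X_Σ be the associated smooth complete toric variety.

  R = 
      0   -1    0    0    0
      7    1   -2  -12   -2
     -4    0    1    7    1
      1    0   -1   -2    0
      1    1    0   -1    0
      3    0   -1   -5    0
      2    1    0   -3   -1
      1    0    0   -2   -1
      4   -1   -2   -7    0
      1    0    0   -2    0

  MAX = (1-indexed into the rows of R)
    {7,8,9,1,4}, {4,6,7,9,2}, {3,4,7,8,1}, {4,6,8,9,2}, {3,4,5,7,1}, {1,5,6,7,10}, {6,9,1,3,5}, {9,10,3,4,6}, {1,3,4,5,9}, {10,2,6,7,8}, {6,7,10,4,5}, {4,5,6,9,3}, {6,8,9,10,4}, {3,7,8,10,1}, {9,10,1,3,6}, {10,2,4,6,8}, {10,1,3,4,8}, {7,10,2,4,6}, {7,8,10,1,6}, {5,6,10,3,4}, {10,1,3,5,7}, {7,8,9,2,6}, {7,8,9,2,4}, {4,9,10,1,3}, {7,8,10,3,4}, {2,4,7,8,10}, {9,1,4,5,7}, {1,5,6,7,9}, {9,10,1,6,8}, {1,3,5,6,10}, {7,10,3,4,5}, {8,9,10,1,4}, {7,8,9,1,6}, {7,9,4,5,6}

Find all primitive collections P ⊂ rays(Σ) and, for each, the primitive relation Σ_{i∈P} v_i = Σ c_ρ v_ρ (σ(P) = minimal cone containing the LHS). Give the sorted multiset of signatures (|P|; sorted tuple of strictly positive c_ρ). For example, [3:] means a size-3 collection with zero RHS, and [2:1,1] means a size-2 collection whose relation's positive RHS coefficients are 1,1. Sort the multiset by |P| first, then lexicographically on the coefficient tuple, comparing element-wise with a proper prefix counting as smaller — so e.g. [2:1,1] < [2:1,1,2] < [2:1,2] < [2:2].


|primitive collections| = 15. Relations:

  {5,8}:  v_{5} + v_{8} = v_{7}  ⇒ sig = [2:1]
  {2,3}:  v_{2} + v_{3} = v_{4} + v_{7}  ⇒ sig = [2:1,1]
  {1,2}:  v_{1} + v_{2} = v_{7} + v_{8} + v_{9}  ⇒ sig = [2:1,1,1]
  {2,5}:  v_{2} + v_{5} = v_{4} + v_{6} + 2·v_{7}  ⇒ sig = [2:1,1,2]
  {3,6,8}:  v_{3} + v_{6} + v_{8} = 0  ⇒ sig = [3:]
  {1,4,6}:  v_{1} + v_{4} + v_{6} = v_{9}  ⇒ sig = [3:1]
  {3,6,7}:  v_{3} + v_{6} + v_{7} = v_{5}  ⇒ sig = [3:1]
  {3,8,9}:  v_{3} + v_{8} + v_{9} = v_{1} + v_{4}  ⇒ sig = [3:1,1]
  {3,7,9}:  v_{3} + v_{7} + v_{9} = v_{1} + v_{4} + v_{5}  ⇒ sig = [3:1,1,1]
  {7,9,10}:  v_{7} + v_{9} + v_{10} = 2·v_{6} + v_{8}  ⇒ sig = [3:1,2]
  {2,9,10}:  v_{2} + v_{9} + v_{10} = v_{4} + 3·v_{6} + 2·v_{8}  ⇒ sig = [3:1,2,3]
  {5,9,10}:  v_{5} + v_{9} + v_{10} = 2·v_{6}  ⇒ sig = [3:2]
  {1,4,5,10}:  v_{1} + v_{4} + v_{5} + v_{10} = v_{6}  ⇒ sig = [4:1]
  {4,6,7,8}:  v_{4} + v_{6} + v_{7} + v_{8} = v_{2}  ⇒ sig = [4:1]
  {1,4,7,10}:  v_{1} + v_{4} + v_{7} + v_{10} = v_{6} + v_{8}  ⇒ sig = [4:1,1]

so the primitive-relation signature multiset is
    |P|=2: 4 collections, coeffs (1), (1,1), (1,1,1), (1,1,2)
    |P|=3: 8 collections, coeffs (), (1), (1), (1,1), (1,1,1), (1,2), (1,2,3), (2)
    |P|=4: 3 collections, coeffs (1), (1), (1,1)


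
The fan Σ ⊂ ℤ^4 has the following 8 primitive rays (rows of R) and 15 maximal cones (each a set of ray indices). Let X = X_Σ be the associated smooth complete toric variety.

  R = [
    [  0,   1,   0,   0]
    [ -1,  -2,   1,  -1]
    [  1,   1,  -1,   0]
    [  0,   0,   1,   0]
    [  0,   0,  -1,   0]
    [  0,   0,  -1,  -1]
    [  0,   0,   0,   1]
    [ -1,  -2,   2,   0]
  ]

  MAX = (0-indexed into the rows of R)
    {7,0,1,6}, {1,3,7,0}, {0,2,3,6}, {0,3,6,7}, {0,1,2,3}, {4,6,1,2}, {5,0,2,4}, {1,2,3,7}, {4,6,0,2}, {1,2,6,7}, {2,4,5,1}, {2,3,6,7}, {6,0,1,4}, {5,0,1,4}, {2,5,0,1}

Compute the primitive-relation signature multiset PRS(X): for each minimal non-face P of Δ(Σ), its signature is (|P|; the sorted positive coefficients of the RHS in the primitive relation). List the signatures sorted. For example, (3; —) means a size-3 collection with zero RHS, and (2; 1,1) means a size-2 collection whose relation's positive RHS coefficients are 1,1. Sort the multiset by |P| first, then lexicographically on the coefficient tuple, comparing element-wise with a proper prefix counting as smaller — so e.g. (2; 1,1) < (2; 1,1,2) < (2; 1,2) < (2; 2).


|primitive collections| = 9. Relations:

  P = {3,4}:  v_{3} + v_{4} = 0  →  sig = (2; —)
  P = {5,6}:  v_{5} + v_{6} = v_{4}  →  sig = (2; 1)
  P = {5,7}:  v_{5} + v_{7} = v_{1}  →  sig = (2; 1)
  P = {4,7}:  v_{4} + v_{7} = v_{1} + v_{6}  →  sig = (2; 1,1)
  P = {3,5}:  v_{3} + v_{5} = v_{0} + v_{1} + v_{2}  →  sig = (2; 1,1,1)
  P = {0,2,7}:  v_{0} + v_{2} + v_{7} = v_{3}  →  sig = (3; 1)
  P = {1,3,6}:  v_{1} + v_{3} + v_{6} = v_{7}  →  sig = (3; 1)
  P = {0,1,2,6}:  v_{0} + v_{1} + v_{2} + v_{6} = 0  →  sig = (4; —)
  P = {0,1,2,4}:  v_{0} + v_{1} + v_{2} + v_{4} = v_{5}  →  sig = (4; 1)

Hence PRS(X_Σ) =
{ (2; —),  (2; 1) ×2,  (2; 1,1),  (2; 1,1,1),  (3; 1) ×2,  (4; —),  (4; 1) }


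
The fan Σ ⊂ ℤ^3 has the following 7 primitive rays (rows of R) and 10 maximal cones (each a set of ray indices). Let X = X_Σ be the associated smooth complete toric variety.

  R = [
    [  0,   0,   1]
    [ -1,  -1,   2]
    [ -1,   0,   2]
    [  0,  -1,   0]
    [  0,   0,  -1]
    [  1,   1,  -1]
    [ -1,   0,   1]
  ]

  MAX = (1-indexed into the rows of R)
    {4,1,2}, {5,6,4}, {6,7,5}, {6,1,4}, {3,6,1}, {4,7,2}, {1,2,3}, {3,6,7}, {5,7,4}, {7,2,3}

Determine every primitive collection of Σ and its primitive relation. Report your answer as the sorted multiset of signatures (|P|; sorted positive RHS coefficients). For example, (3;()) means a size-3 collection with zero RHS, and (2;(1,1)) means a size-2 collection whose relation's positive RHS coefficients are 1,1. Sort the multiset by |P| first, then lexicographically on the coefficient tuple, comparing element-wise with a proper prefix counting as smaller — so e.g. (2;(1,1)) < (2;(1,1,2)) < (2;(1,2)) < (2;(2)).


7 minimal non-faces of Δ(Σ) (on 7 rays):

  P = {1,5}:  v_{1} + v_{5} = 0  so sig = (2;())
  P = {1,7}:  v_{1} + v_{7} = v_{3}  so sig = (2;(1))
  P = {2,6}:  v_{2} + v_{6} = v_{1}  so sig = (2;(1))
  P = {3,4}:  v_{3} + v_{4} = v_{2}  so sig = (2;(1))
  P = {3,5}:  v_{3} + v_{5} = v_{7}  so sig = (2;(1))
  P = {2,5}:  v_{2} + v_{5} = v_{4} + v_{7}  so sig = (2;(1,1))
  P = {4,6,7}:  v_{4} + v_{6} + v_{7} = 0  so sig = (3;())

Hence PRS(X_Σ) =
    |P|=2: 6 collections, coeffs (), (1), (1), (1), (1), (1,1)
    |P|=3: 1 collection, coeffs ()


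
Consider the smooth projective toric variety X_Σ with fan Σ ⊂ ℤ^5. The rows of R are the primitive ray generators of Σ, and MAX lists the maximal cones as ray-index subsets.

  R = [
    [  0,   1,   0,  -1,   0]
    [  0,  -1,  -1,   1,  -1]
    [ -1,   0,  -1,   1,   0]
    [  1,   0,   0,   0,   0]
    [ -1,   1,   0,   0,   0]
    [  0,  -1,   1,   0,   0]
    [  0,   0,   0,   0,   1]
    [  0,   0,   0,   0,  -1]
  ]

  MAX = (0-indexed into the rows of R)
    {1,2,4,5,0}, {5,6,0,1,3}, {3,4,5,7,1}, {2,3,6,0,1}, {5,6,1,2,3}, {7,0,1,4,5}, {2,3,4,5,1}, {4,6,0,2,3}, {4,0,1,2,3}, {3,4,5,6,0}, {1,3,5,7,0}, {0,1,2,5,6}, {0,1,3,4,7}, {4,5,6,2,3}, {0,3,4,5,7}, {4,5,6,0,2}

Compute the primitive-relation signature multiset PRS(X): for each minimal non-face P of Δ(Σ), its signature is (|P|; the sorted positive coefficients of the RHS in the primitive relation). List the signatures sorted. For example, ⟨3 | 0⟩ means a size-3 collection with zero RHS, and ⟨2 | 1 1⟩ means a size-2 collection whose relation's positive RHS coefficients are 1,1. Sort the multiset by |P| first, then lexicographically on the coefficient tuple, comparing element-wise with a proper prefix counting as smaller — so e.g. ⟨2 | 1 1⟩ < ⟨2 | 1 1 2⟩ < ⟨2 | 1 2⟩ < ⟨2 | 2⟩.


Δ(Σ) — 8 vertices, 5 min non-faces:

  • {6,7}:  v_{6} + v_{7} = 0  so sig = ⟨2 | 0⟩
  • {2,7}:  v_{2} + v_{7} = v_{1} + v_{4}  so sig = ⟨2 | 1 1⟩
  • {1,4,6}:  v_{1} + v_{4} + v_{6} = v_{2}  so sig = ⟨3 | 1⟩
  • {0,2,3,5}:  v_{0} + v_{2} + v_{3} + v_{5} = 0  so sig = ⟨4 | 0⟩
  • {0,1,3,4,5}:  v_{0} + v_{1} + v_{3} + v_{4} + v_{5} = v_{7}  so sig = ⟨5 | 1⟩

Signatures (|P|; sorted positive RHS coefficients), sorted:
    ⟨2 | 0⟩
    ⟨2 | 1 1⟩
    ⟨3 | 1⟩
    ⟨4 | 0⟩
    ⟨5 | 1⟩


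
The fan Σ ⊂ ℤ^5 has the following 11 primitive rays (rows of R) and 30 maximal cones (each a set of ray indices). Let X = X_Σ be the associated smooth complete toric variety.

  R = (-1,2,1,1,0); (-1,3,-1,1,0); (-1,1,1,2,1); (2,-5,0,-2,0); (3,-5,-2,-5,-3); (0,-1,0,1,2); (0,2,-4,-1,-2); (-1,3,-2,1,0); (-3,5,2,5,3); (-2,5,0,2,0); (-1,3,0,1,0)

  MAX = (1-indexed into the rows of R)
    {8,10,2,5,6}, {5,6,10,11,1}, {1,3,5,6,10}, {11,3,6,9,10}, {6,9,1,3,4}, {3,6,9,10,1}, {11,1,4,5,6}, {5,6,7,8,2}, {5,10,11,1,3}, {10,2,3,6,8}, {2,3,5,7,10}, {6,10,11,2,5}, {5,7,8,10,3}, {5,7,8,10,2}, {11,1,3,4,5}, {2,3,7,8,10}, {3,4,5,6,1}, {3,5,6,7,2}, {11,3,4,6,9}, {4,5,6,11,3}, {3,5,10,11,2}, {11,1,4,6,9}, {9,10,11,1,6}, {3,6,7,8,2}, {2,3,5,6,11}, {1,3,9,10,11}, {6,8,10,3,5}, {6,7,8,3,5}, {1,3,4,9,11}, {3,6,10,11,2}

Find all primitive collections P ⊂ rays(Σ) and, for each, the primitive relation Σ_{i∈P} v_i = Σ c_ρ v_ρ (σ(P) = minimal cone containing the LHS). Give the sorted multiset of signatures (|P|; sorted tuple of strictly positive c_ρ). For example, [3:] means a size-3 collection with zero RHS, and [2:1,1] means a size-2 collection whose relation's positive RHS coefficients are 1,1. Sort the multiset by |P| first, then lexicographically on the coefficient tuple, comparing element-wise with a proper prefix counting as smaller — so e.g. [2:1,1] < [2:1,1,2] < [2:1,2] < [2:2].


Δ(Σ) — 11 vertices, 18 min non-faces:

  • {4,10}:  v_{4} + v_{10} = 0  ⟹  sig = [2:]
  • {5,9}:  v_{5} + v_{9} = 0  ⟹  sig = [2:]
  • {1,2}:  v_{1} + v_{2} = v_{10}  ⟹  sig = [2:1]
  • {7,9}:  v_{7} + v_{9} = v_{2} + v_{3} + v_{8}  ⟹  sig = [2:1,1,1]
  • {1,7}:  v_{1} + v_{7} = v_{3} + v_{5} + v_{8} + v_{10}  ⟹  sig = [2:1,1,1,1]
  • {2,4}:  v_{2} + v_{4} = v_{3} + v_{5} + v_{6} + v_{11}  ⟹  sig = [2:1,1,1,1]
  • {2,9}:  v_{2} + v_{9} = v_{3} + v_{6} + v_{10} + v_{11}  ⟹  sig = [2:1,1,1,1]
  • {4,8}:  v_{4} + v_{8} = v_{2} + v_{3} + v_{5} + v_{6}  ⟹  sig = [2:1,1,1,1]
  • {8,9}:  v_{8} + v_{9} = v_{2} + v_{3} + v_{6} + v_{10}  ⟹  sig = [2:1,1,1,1]
  • {1,8}:  v_{1} + v_{8} = v_{3} + v_{5} + v_{6} + 2·v_{10}  ⟹  sig = [2:1,1,1,2]
  • {7,11}:  v_{7} + v_{11} = 3·v_{2} + v_{3} + v_{5}  ⟹  sig = [2:1,1,3]
  • {4,7}:  v_{4} + v_{7} = 2·v_{2} + 2·v_{3} + 2·v_{5} + v_{6}  ⟹  sig = [2:1,2,2,2]
  • {8,11}:  v_{8} + v_{11} = 2·v_{2}  ⟹  sig = [2:2]
  • {6,7,10}:  v_{6} + v_{7} + v_{10} = 2·v_{8}  ⟹  sig = [3:2]
  • {1,3,6,11}:  v_{1} + v_{3} + v_{6} + v_{11} = v_{9}  ⟹  sig = [4:1]
  • {2,3,5,8}:  v_{2} + v_{3} + v_{5} + v_{8} = v_{7}  ⟹  sig = [4:1]
  • {2,3,5,6,10}:  v_{2} + v_{3} + v_{5} + v_{6} + v_{10} = v_{8}  ⟹  sig = [5:1]
  • {3,5,6,10,11}:  v_{3} + v_{5} + v_{6} + v_{10} + v_{11} = v_{2}  ⟹  sig = [5:1]

Signatures (|P|; sorted positive RHS coefficients), sorted:
[[2:], [2:], [2:1], [2:1,1,1], [2:1,1,1,1], [2:1,1,1,1], [2:1,1,1,1], [2:1,1,1,1], [2:1,1,1,1], [2:1,1,1,2], [2:1,1,3], [2:1,2,2,2], [2:2], [3:2], [4:1], [4:1], [5:1], [5:1]]


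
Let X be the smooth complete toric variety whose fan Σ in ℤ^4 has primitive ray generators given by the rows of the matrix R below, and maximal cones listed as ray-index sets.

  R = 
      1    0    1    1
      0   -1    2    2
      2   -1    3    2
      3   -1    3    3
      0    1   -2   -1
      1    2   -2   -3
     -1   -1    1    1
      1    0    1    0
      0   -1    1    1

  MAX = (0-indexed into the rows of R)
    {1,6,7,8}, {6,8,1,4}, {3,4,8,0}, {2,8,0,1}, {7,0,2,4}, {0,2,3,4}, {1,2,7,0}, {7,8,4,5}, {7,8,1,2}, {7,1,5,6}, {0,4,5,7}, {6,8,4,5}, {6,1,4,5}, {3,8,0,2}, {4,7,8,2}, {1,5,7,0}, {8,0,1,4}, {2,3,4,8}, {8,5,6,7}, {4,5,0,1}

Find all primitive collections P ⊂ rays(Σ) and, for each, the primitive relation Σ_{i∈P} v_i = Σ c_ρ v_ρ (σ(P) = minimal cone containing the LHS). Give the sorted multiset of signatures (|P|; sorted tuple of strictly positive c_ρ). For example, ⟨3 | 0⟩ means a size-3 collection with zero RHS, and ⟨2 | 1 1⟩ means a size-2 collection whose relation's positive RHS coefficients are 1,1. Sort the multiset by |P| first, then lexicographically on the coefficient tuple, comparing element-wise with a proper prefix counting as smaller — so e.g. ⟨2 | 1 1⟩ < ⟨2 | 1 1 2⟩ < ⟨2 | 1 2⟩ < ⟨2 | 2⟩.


Δ(Σ) — 9 vertices, 14 min non-faces:

  {0,6}:  v_{0} + v_{6} = v_{1}  ⇒ sig = ⟨2 | 1⟩
  {2,6}:  v_{2} + v_{6} = v_{1} + v_{7} + v_{8}  ⇒ sig = ⟨2 | 1 1 1⟩
  {3,7}:  v_{3} + v_{7} = 2·v_{2} + v_{4}  ⇒ sig = ⟨2 | 1 2⟩
  {3,5}:  v_{3} + v_{5} = v_{2} + 2·v_{4} + 2·v_{7}  ⇒ sig = ⟨2 | 1 2 2⟩
  {2,5}:  v_{2} + v_{5} = v_{4} + 3·v_{7}  ⇒ sig = ⟨2 | 1 3⟩
  {3,6}:  v_{3} + v_{6} = 2·v_{0} + 2·v_{8}  ⇒ sig = ⟨2 | 2 2⟩
  {1,3}:  v_{1} + v_{3} = 3·v_{0} + 2·v_{8}  ⇒ sig = ⟨2 | 2 3⟩
  {4,6,7}:  v_{4} + v_{6} + v_{7} = 0  ⇒ sig = ⟨3 | 0⟩
  {0,7,8}:  v_{0} + v_{7} + v_{8} = v_{2}  ⇒ sig = ⟨3 | 1⟩
  {1,4,7}:  v_{1} + v_{4} + v_{7} = v_{0}  ⇒ sig = ⟨3 | 1⟩
  {1,5,8}:  v_{1} + v_{5} + v_{8} = v_{7}  ⇒ sig = ⟨3 | 1⟩
  {0,5,8}:  v_{0} + v_{5} + v_{8} = v_{4} + 2·v_{7}  ⇒ sig = ⟨3 | 1 2⟩
  {1,2,4}:  v_{1} + v_{2} + v_{4} = 2·v_{0} + v_{8}  ⇒ sig = ⟨3 | 1 2⟩
  {0,2,4,8}:  v_{0} + v_{2} + v_{4} + v_{8} = v_{3}  ⇒ sig = ⟨4 | 1⟩

Sorted signature multiset PRS(X):
{ ⟨2 | 1⟩,  ⟨2 | 1 1 1⟩,  ⟨2 | 1 2⟩,  ⟨2 | 1 2 2⟩,  ⟨2 | 1 3⟩,  ⟨2 | 2 2⟩,  ⟨2 | 2 3⟩,  ⟨3 | 0⟩,  ⟨3 | 1⟩ ×3,  ⟨3 | 1 2⟩ ×2,  ⟨4 | 1⟩ }


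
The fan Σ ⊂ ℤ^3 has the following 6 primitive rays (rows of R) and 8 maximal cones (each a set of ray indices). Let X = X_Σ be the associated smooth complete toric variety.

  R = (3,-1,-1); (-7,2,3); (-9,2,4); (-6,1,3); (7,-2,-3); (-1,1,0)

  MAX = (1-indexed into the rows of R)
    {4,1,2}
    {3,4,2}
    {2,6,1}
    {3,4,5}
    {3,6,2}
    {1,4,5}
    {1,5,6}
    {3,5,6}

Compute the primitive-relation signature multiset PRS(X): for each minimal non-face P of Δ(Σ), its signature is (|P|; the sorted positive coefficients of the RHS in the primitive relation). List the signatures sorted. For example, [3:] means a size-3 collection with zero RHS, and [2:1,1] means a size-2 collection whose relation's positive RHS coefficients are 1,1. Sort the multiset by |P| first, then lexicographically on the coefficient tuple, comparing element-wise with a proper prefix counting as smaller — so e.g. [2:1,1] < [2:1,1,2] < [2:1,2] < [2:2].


3 minimal non-faces of Δ(Σ) (on 6 rays):

  P = {2,5}:  v_{2} + v_{5} = 0  ⇒ sig = [2:]
  P = {1,3}:  v_{1} + v_{3} = v_{4}  ⇒ sig = [2:1]
  P = {4,6}:  v_{4} + v_{6} = v_{2}  ⇒ sig = [2:1]

Signatures (|P|; sorted positive RHS coefficients), sorted:
{ [2:],  [2:1] ×2 }


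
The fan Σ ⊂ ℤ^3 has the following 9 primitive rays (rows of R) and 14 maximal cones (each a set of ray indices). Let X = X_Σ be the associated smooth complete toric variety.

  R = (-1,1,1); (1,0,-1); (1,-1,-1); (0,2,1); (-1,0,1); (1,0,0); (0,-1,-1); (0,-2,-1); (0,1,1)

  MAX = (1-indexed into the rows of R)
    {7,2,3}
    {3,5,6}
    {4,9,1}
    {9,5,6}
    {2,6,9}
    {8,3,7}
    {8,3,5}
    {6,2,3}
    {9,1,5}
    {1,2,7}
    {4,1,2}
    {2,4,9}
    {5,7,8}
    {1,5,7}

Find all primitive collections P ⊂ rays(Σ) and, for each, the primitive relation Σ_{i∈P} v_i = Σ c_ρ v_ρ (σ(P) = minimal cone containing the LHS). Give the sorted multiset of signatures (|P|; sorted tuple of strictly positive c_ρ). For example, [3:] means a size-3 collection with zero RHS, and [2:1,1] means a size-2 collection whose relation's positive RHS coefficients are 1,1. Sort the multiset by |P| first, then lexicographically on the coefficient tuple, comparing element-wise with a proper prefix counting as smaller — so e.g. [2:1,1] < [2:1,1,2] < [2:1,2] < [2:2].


17 collections generate NE(X_Σ); each relation:

  • {1,3}:  v_{1} + v_{3} = 0  ⇒ sig = [2:]
  • {2,5}:  v_{2} + v_{5} = 0  ⇒ sig = [2:]
  • {4,8}:  v_{4} + v_{8} = 0  ⇒ sig = [2:]
  • {7,9}:  v_{7} + v_{9} = 0  ⇒ sig = [2:]
  • {1,6}:  v_{1} + v_{6} = v_{9}  ⇒ sig = [2:1]
  • {3,9}:  v_{3} + v_{9} = v_{6}  ⇒ sig = [2:1]
  • {6,7}:  v_{6} + v_{7} = v_{3}  ⇒ sig = [2:1]
  • {1,8}:  v_{1} + v_{8} = v_{5} + v_{7}  ⇒ sig = [2:1,1]
  • {2,8}:  v_{2} + v_{8} = v_{3} + v_{7}  ⇒ sig = [2:1,1]
  • {3,4}:  v_{3} + v_{4} = v_{2} + v_{9}  ⇒ sig = [2:1,1]
  • {4,5}:  v_{4} + v_{5} = v_{1} + v_{9}  ⇒ sig = [2:1,1]
  • {4,7}:  v_{4} + v_{7} = v_{1} + v_{2}  ⇒ sig = [2:1,1]
  • {8,9}:  v_{8} + v_{9} = v_{3} + v_{5}  ⇒ sig = [2:1,1]
  • {4,6}:  v_{4} + v_{6} = v_{2} + 2·v_{9}  ⇒ sig = [2:1,2]
  • {6,8}:  v_{6} + v_{8} = 2·v_{3} + v_{5}  ⇒ sig = [2:1,2]
  • {1,2,9}:  v_{1} + v_{2} + v_{9} = v_{4}  ⇒ sig = [3:1]
  • {3,5,7}:  v_{3} + v_{5} + v_{7} = v_{8}  ⇒ sig = [3:1]

Sorted signature multiset PRS(X):
    |P|=2: 15 collections, coeffs (), (), (), (), (1), (1), (1), (1,1), (1,1), (1,1), (1,1), (1,1), (1,1), (1,2), (1,2)
    |P|=3: 2 collections, coeffs (1), (1)


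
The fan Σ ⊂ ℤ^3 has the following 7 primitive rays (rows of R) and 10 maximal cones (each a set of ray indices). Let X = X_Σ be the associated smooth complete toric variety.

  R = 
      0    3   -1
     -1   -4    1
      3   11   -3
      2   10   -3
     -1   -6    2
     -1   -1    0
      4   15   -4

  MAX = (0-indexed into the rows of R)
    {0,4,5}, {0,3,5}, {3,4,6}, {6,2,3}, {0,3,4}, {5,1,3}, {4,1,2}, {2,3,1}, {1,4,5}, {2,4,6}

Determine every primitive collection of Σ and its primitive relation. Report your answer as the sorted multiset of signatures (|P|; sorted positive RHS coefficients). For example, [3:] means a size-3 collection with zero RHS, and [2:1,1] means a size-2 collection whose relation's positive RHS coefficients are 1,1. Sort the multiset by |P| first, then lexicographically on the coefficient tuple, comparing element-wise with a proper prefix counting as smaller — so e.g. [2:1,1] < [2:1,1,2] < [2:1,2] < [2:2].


|primitive collections| = 9. Relations:

  • {0,1}:  v_{0} + v_{1} = v_{5}  so sig = [2:1]
  • {1,6}:  v_{1} + v_{6} = v_{2}  so sig = [2:1]
  • {2,5}:  v_{2} + v_{5} = v_{3}  so sig = [2:1]
  • {0,2}:  v_{0} + v_{2} = 2·v_{3} + v_{4}  so sig = [2:1,2]
  • {5,6}:  v_{5} + v_{6} = 2·v_{3} + v_{4}  so sig = [2:1,2]
  • {0,6}:  v_{0} + v_{6} = 3·v_{3} + 2·v_{4}  so sig = [2:2,3]
  • {1,3,4}:  v_{1} + v_{3} + v_{4} = 0  so sig = [3:]
  • {2,3,4}:  v_{2} + v_{3} + v_{4} = v_{6}  so sig = [3:1]
  • {3,4,5}:  v_{3} + v_{4} + v_{5} = v_{0}  so sig = [3:1]

Hence PRS(X_Σ) =
{ [2:1] ×3,  [2:1,2] ×2,  [2:2,3],  [3:],  [3:1] ×2 }


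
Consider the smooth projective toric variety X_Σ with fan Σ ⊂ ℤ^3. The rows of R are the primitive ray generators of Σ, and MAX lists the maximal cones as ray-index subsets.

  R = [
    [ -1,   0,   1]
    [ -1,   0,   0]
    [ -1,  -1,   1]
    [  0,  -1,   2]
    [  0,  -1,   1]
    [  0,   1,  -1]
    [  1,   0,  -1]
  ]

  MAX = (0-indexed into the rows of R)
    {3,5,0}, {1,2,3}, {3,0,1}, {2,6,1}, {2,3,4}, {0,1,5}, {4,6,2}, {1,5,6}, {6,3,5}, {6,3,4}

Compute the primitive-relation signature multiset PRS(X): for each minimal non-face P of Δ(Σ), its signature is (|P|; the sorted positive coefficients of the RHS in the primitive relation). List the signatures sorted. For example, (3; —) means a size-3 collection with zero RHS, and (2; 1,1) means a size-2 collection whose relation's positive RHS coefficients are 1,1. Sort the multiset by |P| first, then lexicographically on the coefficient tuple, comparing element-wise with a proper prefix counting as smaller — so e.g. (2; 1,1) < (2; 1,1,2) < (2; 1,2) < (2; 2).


Primitive collections (9):

  P={0,6}:  v_{0} + v_{6} = 0  so sig = (2; —)
  P={4,5}:  v_{4} + v_{5} = 0  so sig = (2; —)
  P={1,4}:  v_{1} + v_{4} = v_{2}  so sig = (2; 1)
  P={2,5}:  v_{2} + v_{5} = v_{1}  so sig = (2; 1)
  P={0,4}:  v_{0} + v_{4} = v_{1} + v_{3}  so sig = (2; 1,1)
  P={0,2}:  v_{0} + v_{2} = 2·v_{1} + v_{3}  so sig = (2; 1,2)
  P={1,3,5}:  v_{1} + v_{3} + v_{5} = v_{0}  so sig = (3; 1)
  P={1,3,6}:  v_{1} + v_{3} + v_{6} = v_{4}  so sig = (3; 1)
  P={2,3,6}:  v_{2} + v_{3} + v_{6} = 2·v_{4}  so sig = (3; 2)

so the primitive-relation signature multiset is
{ (2; —) ×2,  (2; 1) ×2,  (2; 1,1),  (2; 1,2),  (3; 1) ×2,  (3; 2) }


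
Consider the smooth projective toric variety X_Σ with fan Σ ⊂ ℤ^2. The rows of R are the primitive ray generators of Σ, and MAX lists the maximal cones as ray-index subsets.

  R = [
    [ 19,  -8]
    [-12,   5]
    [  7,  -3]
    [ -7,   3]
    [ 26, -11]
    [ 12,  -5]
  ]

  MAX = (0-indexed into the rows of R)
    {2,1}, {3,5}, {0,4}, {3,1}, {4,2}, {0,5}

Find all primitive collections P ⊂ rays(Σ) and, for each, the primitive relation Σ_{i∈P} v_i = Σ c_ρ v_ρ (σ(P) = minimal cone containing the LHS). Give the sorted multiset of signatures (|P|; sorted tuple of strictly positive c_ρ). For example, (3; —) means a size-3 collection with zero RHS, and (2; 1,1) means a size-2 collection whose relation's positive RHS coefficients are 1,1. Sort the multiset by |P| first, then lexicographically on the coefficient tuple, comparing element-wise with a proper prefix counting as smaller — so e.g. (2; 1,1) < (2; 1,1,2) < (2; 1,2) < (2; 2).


Primitive collections (9):

  P={1,5}:  v_{1} + v_{5} = 0  so sig = (2; —)
  P={2,3}:  v_{2} + v_{3} = 0  so sig = (2; —)
  P={0,1}:  v_{0} + v_{1} = v_{2}  so sig = (2; 1)
  P={0,2}:  v_{0} + v_{2} = v_{4}  so sig = (2; 1)
  P={0,3}:  v_{0} + v_{3} = v_{5}  so sig = (2; 1)
  P={2,5}:  v_{2} + v_{5} = v_{0}  so sig = (2; 1)
  P={3,4}:  v_{3} + v_{4} = v_{0}  so sig = (2; 1)
  P={1,4}:  v_{1} + v_{4} = 2·v_{2}  so sig = (2; 2)
  P={4,5}:  v_{4} + v_{5} = 2·v_{0}  so sig = (2; 2)

Sorted signature multiset PRS(X):
    |P|=2: 9 collections, coeffs (), (), (1), (1), (1), (1), (1), (2), (2)


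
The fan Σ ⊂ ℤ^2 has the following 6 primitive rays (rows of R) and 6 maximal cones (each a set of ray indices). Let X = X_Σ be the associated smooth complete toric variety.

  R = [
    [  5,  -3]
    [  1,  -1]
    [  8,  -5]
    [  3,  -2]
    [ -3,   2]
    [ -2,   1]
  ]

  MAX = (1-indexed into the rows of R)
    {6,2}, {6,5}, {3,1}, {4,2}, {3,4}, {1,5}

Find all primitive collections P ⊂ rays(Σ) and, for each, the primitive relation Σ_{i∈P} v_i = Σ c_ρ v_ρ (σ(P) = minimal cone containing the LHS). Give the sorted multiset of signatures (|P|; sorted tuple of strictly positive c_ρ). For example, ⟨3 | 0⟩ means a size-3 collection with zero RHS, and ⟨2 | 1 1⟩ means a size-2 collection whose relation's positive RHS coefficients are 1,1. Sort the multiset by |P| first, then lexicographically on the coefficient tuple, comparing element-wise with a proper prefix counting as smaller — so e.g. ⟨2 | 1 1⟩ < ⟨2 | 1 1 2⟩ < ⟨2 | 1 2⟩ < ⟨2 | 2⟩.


Minimal non-faces — 9 found among 6 rays, 6 max cones:

  P={4,5}:  v_{4} + v_{5} = 0  ⇒ sig = ⟨2 | 0⟩
  P={1,4}:  v_{1} + v_{4} = v_{3}  ⇒ sig = ⟨2 | 1⟩
  P={1,6}:  v_{1} + v_{6} = v_{4}  ⇒ sig = ⟨2 | 1⟩
  P={2,5}:  v_{2} + v_{5} = v_{6}  ⇒ sig = ⟨2 | 1⟩
  P={3,5}:  v_{3} + v_{5} = v_{1}  ⇒ sig = ⟨2 | 1⟩
  P={4,6}:  v_{4} + v_{6} = v_{2}  ⇒ sig = ⟨2 | 1⟩
  P={1,2}:  v_{1} + v_{2} = 2·v_{4}  ⇒ sig = ⟨2 | 2⟩
  P={3,6}:  v_{3} + v_{6} = 2·v_{4}  ⇒ sig = ⟨2 | 2⟩
  P={2,3}:  v_{2} + v_{3} = 3·v_{4}  ⇒ sig = ⟨2 | 3⟩

Hence PRS(X_Σ) =
    |P|=2: 9 collections, coeffs (), (1), (1), (1), (1), (1), (2), (2), (3)


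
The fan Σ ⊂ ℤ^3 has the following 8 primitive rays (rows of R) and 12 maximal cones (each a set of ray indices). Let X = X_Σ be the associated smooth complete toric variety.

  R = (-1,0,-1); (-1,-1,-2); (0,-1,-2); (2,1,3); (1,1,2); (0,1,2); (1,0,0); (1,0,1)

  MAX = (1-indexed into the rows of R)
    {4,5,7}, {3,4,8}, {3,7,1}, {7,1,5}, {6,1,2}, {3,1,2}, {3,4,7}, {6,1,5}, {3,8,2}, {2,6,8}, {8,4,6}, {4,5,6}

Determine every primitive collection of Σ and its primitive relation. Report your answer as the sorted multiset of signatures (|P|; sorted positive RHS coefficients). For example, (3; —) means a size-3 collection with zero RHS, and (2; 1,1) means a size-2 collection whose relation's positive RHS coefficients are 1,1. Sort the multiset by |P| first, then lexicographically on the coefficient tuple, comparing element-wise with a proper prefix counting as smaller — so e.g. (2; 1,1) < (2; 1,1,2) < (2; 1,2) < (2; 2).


|primitive collections| = 10. Relations:

  • {1,8}:  v_{1} + v_{8} = 0  ⟹  sig = (2; —)
  • {2,5}:  v_{2} + v_{5} = 0  ⟹  sig = (2; —)
  • {3,6}:  v_{3} + v_{6} = 0  ⟹  sig = (2; —)
  • {1,4}:  v_{1} + v_{4} = v_{5}  ⟹  sig = (2; 1)
  • {2,4}:  v_{2} + v_{4} = v_{8}  ⟹  sig = (2; 1)
  • {2,7}:  v_{2} + v_{7} = v_{3}  ⟹  sig = (2; 1)
  • {3,5}:  v_{3} + v_{5} = v_{7}  ⟹  sig = (2; 1)
  • {5,8}:  v_{5} + v_{8} = v_{4}  ⟹  sig = (2; 1)
  • {6,7}:  v_{6} + v_{7} = v_{5}  ⟹  sig = (2; 1)
  • {7,8}:  v_{7} + v_{8} = v_{3} + v_{4}  ⟹  sig = (2; 1,1)

Sorted signature multiset PRS(X):
{ (2; —) ×3,  (2; 1) ×6,  (2; 1,1) }


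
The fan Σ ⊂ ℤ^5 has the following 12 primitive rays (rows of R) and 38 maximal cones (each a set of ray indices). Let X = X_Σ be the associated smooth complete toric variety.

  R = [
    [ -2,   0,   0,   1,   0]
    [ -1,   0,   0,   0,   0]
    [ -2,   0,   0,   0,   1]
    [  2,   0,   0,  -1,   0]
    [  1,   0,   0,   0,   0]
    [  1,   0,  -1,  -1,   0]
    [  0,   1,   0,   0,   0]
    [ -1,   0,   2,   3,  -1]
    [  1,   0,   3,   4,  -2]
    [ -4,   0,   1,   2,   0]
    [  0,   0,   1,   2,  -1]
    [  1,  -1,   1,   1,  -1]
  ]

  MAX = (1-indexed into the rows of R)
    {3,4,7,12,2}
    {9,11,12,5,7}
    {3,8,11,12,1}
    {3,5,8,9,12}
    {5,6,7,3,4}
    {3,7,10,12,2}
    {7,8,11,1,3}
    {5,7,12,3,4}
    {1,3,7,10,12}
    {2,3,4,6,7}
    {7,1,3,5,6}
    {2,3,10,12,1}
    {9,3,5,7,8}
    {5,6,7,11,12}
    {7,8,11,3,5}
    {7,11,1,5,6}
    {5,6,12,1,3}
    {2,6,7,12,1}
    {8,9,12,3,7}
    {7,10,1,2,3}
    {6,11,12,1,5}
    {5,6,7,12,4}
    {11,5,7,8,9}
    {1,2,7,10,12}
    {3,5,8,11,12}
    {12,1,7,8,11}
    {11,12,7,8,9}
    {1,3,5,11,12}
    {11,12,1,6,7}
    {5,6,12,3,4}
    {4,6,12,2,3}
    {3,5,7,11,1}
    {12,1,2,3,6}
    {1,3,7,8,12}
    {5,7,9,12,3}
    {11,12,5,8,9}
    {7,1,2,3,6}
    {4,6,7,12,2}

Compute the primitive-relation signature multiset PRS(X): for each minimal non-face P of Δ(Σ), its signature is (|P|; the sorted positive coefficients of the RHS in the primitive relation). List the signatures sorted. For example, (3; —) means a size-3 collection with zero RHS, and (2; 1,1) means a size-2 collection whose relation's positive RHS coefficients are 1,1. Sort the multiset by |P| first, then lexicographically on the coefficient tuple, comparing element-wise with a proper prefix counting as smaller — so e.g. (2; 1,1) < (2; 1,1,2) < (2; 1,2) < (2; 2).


Δ(Σ) — 12 vertices, 25 min non-faces:

  P={1,4}:  v_{1} + v_{4} = 0 ; sig = (2; —)
  P={2,5}:  v_{2} + v_{5} = 0 ; sig = (2; —)
  P={6,8}:  v_{6} + v_{8} = v_{11} ; sig = (2; 1)
  P={1,9}:  v_{1} + v_{9} = v_{8} + v_{11} ; sig = (2; 1,1)
  P={6,10}:  v_{6} + v_{10} = v_{1} + v_{2} ; sig = (2; 1,1)
  P={2,9}:  v_{2} + v_{9} = v_{7} + v_{8} + v_{12} ; sig = (2; 1,1,1)
  P={2,11}:  v_{2} + v_{11} = v_{1} + v_{7} + v_{12} ; sig = (2; 1,1,1)
  P={4,11}:  v_{4} + v_{11} = v_{5} + v_{7} + v_{12} ; sig = (2; 1,1,1)
  P={4,10}:  v_{4} + v_{10} = v_{2} + v_{3} + v_{7} + v_{12} ; sig = (2; 1,1,1,1)
  P={5,10}:  v_{5} + v_{10} = v_{1} + v_{3} + v_{7} + v_{12} ; sig = (2; 1,1,1,1)
  P={6,9}:  v_{6} + v_{9} = v_{5} + v_{7} + v_{11} + v_{12} ; sig = (2; 1,1,1,1)
  P={9,10}:  v_{9} + v_{10} = v_{1} + v_{3} + 2·v_{7} + v_{8} + 2·v_{12} ; sig = (2; 1,1,1,2,2)
  P={2,8}:  v_{2} + v_{8} = v_{1} + v_{3} + 2·v_{7} + 2·v_{12} ; sig = (2; 1,1,2,2)
  P={4,8}:  v_{4} + v_{8} = v_{3} + v_{5} + 2·v_{7} + 2·v_{12} ; sig = (2; 1,1,2,2)
  P={10,11}:  v_{10} + v_{11} = 2·v_{1} + v_{3} + 2·v_{7} + 2·v_{12} ; sig = (2; 1,2,2,2)
  P={4,9}:  v_{4} + v_{9} = v_{3} + 2·v_{5} + 3·v_{7} + 3·v_{12} ; sig = (2; 1,2,3,3)
  P={8,10}:  v_{8} + v_{10} = 2·v_{1} + 2·v_{3} + 3·v_{7} + 3·v_{12} ; sig = (2; 2,2,3,3)
  P={3,6,11}:  v_{3} + v_{6} + v_{11} = v_{1} + v_{5} ; sig = (3; 1,1)
  P={1,5,8}:  v_{1} + v_{5} + v_{8} = v_{3} + 2·v_{11} ; sig = (3; 1,2)
  P={3,9,11}:  v_{3} + v_{9} + v_{11} = v_{5} + 2·v_{8} ; sig = (3; 1,2)
  P={3,6,7,12}:  v_{3} + v_{6} + v_{7} + v_{12} = 0 ; sig = (4; —)
  P={1,5,7,12}:  v_{1} + v_{5} + v_{7} + v_{12} = v_{11} ; sig = (4; 1)
  P={3,7,11,12}:  v_{3} + v_{7} + v_{11} + v_{12} = v_{8} ; sig = (4; 1)
  P={5,7,8,12}:  v_{5} + v_{7} + v_{8} + v_{12} = v_{9} ; sig = (4; 1)
  P={1,2,3,7,12}:  v_{1} + v_{2} + v_{3} + v_{7} + v_{12} = v_{10} ; sig = (5; 1)

Sorted signature multiset PRS(X):
[(2; —), (2; —), (2; 1), (2; 1,1), (2; 1,1), (2; 1,1,1), (2; 1,1,1), (2; 1,1,1), (2; 1,1,1,1), (2; 1,1,1,1), (2; 1,1,1,1), (2; 1,1,1,2,2), (2; 1,1,2,2), (2; 1,1,2,2), (2; 1,2,2,2), (2; 1,2,3,3), (2; 2,2,3,3), (3; 1,1), (3; 1,2), (3; 1,2), (4; —), (4; 1), (4; 1), (4; 1), (5; 1)]


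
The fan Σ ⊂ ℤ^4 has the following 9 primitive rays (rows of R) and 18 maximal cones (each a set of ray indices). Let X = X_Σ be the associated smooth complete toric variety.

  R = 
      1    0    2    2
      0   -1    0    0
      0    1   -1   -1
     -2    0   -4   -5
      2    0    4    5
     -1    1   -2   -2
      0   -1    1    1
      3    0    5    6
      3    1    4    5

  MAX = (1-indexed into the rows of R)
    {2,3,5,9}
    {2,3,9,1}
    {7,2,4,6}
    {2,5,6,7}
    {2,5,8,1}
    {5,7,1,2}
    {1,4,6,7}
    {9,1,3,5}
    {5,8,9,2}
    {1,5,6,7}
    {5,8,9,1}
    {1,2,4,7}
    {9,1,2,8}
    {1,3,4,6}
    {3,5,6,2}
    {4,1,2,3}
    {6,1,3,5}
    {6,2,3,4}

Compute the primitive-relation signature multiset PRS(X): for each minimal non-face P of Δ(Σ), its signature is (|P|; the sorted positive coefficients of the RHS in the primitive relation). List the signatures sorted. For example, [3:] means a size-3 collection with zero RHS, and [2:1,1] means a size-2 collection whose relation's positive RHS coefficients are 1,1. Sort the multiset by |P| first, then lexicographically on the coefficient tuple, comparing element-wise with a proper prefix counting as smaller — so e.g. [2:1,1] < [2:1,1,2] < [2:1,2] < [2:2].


Minimal non-faces — 12 found among 9 rays, 18 max cones:

  P = {3,7}:  v_{3} + v_{7} = 0  →  sig = [2:]
  P = {4,5}:  v_{4} + v_{5} = 0  →  sig = [2:]
  P = {3,8}:  v_{3} + v_{8} = v_{9}  →  sig = [2:1]
  P = {7,9}:  v_{7} + v_{9} = v_{8}  →  sig = [2:1]
  P = {6,8}:  v_{6} + v_{8} = v_{3} + v_{5}  →  sig = [2:1,1]
  P = {4,8}:  v_{4} + v_{8} = v_{1} + v_{2} + v_{3}  →  sig = [2:1,1,1]
  P = {7,8}:  v_{7} + v_{8} = v_{1} + v_{2} + v_{5}  →  sig = [2:1,1,1]
  P = {4,9}:  v_{4} + v_{9} = v_{1} + v_{2} + 2·v_{3}  →  sig = [2:1,1,2]
  P = {6,9}:  v_{6} + v_{9} = 2·v_{3} + v_{5}  →  sig = [2:1,2]
  P = {1,2,6}:  v_{1} + v_{2} + v_{6} = 0  →  sig = [3:]
  P = {1,2,3,5}:  v_{1} + v_{2} + v_{3} + v_{5} = v_{8}  →  sig = [4:1]
  P = {1,2,5,9}:  v_{1} + v_{2} + v_{5} + v_{9} = 2·v_{8}  →  sig = [4:2]

Hence PRS(X_Σ) =
[[2:], [2:], [2:1], [2:1], [2:1,1], [2:1,1,1], [2:1,1,1], [2:1,1,2], [2:1,2], [3:], [4:1], [4:2]]


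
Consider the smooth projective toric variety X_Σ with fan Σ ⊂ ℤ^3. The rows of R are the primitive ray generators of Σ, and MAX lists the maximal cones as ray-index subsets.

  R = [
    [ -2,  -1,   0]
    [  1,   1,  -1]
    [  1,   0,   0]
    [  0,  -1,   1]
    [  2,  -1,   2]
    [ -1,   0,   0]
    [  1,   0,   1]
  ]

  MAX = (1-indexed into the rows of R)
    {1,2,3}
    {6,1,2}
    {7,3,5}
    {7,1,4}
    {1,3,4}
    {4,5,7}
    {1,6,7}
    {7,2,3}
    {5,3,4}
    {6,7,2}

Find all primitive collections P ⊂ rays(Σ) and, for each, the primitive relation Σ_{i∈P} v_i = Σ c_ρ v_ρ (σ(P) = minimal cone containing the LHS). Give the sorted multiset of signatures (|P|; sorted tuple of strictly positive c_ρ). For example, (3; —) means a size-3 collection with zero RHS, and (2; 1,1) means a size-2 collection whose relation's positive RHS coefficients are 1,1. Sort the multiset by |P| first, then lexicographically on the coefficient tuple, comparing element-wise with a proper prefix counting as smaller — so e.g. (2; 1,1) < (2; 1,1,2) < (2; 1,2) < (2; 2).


Primitive collections (9):

  P={3,6}:  v_{3} + v_{6} = 0  ⇒ sig = (2; —)
  P={2,4}:  v_{2} + v_{4} = v_{3}  ⇒ sig = (2; 1)
  P={4,6}:  v_{4} + v_{6} = v_{1} + v_{7}  ⇒ sig = (2; 1,1)
  P={5,6}:  v_{5} + v_{6} = v_{4} + v_{7}  ⇒ sig = (2; 1,1)
  P={2,5}:  v_{2} + v_{5} = 2·v_{3} + v_{7}  ⇒ sig = (2; 1,2)
  P={1,5}:  v_{1} + v_{5} = 2·v_{4}  ⇒ sig = (2; 2)
  P={1,2,7}:  v_{1} + v_{2} + v_{7} = 0  ⇒ sig = (3; —)
  P={1,3,7}:  v_{1} + v_{3} + v_{7} = v_{4}  ⇒ sig = (3; 1)
  P={3,4,7}:  v_{3} + v_{4} + v_{7} = v_{5}  ⇒ sig = (3; 1)

Sorted signature multiset PRS(X):
    |P|=2: 6 collections, coeffs (), (1), (1,1), (1,1), (1,2), (2)
    |P|=3: 3 collections, coeffs (), (1), (1)


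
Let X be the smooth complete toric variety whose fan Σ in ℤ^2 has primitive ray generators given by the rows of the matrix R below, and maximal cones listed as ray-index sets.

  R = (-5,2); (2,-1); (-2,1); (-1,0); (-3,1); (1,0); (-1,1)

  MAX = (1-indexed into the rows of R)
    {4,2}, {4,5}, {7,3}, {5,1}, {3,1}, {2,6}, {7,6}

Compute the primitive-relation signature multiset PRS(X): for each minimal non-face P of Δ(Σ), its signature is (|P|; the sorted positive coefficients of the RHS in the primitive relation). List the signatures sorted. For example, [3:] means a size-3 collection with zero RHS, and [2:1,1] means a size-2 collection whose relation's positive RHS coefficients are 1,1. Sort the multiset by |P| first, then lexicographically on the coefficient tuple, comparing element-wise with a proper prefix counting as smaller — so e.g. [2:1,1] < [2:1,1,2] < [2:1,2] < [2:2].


14 collections generate NE(X_Σ); each relation:

  • {2,3}:  v_{2} + v_{3} = 0  ⇒ sig = [2:]
  • {4,6}:  v_{4} + v_{6} = 0  ⇒ sig = [2:]
  • {1,2}:  v_{1} + v_{2} = v_{5}  ⇒ sig = [2:1]
  • {2,5}:  v_{2} + v_{5} = v_{4}  ⇒ sig = [2:1]
  • {2,7}:  v_{2} + v_{7} = v_{6}  ⇒ sig = [2:1]
  • {3,4}:  v_{3} + v_{4} = v_{5}  ⇒ sig = [2:1]
  • {3,5}:  v_{3} + v_{5} = v_{1}  ⇒ sig = [2:1]
  • {3,6}:  v_{3} + v_{6} = v_{7}  ⇒ sig = [2:1]
  • {4,7}:  v_{4} + v_{7} = v_{3}  ⇒ sig = [2:1]
  • {5,6}:  v_{5} + v_{6} = v_{3}  ⇒ sig = [2:1]
  • {1,4}:  v_{1} + v_{4} = 2·v_{5}  ⇒ sig = [2:2]
  • {1,6}:  v_{1} + v_{6} = 2·v_{3}  ⇒ sig = [2:2]
  • {5,7}:  v_{5} + v_{7} = 2·v_{3}  ⇒ sig = [2:2]
  • {1,7}:  v_{1} + v_{7} = 3·v_{3}  ⇒ sig = [2:3]

so the primitive-relation signature multiset is
    |P|=2: 14 collections, coeffs (), (), (1), (1), (1), (1), (1), (1), (1), (1), (2), (2), (2), (3)


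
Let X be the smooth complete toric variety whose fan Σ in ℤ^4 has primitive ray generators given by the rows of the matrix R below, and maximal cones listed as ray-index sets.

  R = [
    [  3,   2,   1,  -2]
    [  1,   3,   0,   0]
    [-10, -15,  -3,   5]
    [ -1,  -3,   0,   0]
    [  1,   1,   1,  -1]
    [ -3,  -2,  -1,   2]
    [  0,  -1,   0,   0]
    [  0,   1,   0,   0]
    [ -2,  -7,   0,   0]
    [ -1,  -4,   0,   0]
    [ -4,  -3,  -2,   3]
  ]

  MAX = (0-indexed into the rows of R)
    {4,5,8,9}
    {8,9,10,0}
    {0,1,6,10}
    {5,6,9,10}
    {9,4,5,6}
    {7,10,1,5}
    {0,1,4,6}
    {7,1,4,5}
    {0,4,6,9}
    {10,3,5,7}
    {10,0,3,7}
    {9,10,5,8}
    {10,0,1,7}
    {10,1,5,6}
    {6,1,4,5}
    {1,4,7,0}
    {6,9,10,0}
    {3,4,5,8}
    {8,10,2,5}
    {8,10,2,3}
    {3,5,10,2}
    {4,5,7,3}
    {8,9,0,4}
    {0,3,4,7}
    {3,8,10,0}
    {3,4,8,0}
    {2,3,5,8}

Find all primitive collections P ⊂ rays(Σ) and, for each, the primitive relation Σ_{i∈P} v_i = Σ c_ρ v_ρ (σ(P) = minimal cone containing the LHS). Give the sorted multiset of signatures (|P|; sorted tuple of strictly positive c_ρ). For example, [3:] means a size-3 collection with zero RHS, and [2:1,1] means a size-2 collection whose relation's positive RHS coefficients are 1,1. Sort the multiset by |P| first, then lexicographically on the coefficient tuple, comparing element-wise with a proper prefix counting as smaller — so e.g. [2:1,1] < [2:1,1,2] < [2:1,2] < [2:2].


18 minimal non-faces of Δ(Σ) (on 11 rays):

  P={0,5}:  v_{0} + v_{5} = 0  →  sig = [2:]
  P={1,3}:  v_{1} + v_{3} = 0  →  sig = [2:]
  P={6,7}:  v_{6} + v_{7} = 0  →  sig = [2:]
  P={1,8}:  v_{1} + v_{8} = v_{9}  →  sig = [2:1]
  P={1,9}:  v_{1} + v_{9} = v_{6}  →  sig = [2:1]
  P={3,6}:  v_{3} + v_{6} = v_{9}  →  sig = [2:1]
  P={3,9}:  v_{3} + v_{9} = v_{8}  →  sig = [2:1]
  P={4,10}:  v_{4} + v_{10} = v_{5}  →  sig = [2:1]
  P={7,9}:  v_{7} + v_{9} = v_{3}  →  sig = [2:1]
  P={0,2}:  v_{0} + v_{2} = v_{3} + v_{8} + v_{10}  →  sig = [2:1,1,1]
  P={1,2}:  v_{1} + v_{2} = v_{5} + v_{8} + v_{10}  →  sig = [2:1,1,1]
  P={2,6}:  v_{2} + v_{6} = v_{5} + v_{8} + v_{9} + v_{10}  →  sig = [2:1,1,1,1]
  P={2,4}:  v_{2} + v_{4} = v_{3} + 2·v_{5} + v_{8}  →  sig = [2:1,1,2]
  P={2,9}:  v_{2} + v_{9} = v_{5} + 2·v_{8} + v_{10}  →  sig = [2:1,1,2]
  P={2,7}:  v_{2} + v_{7} = 3·v_{3} + v_{5} + v_{10}  →  sig = [2:1,1,3]
  P={6,8}:  v_{6} + v_{8} = 2·v_{9}  →  sig = [2:2]
  P={7,8}:  v_{7} + v_{8} = 2·v_{3}  →  sig = [2:2]
  P={3,5,8,10}:  v_{3} + v_{5} + v_{8} + v_{10} = v_{2}  →  sig = [4:1]

Sorted signature multiset PRS(X):
[[2:], [2:], [2:], [2:1], [2:1], [2:1], [2:1], [2:1], [2:1], [2:1,1,1], [2:1,1,1], [2:1,1,1,1], [2:1,1,2], [2:1,1,2], [2:1,1,3], [2:2], [2:2], [4:1]]


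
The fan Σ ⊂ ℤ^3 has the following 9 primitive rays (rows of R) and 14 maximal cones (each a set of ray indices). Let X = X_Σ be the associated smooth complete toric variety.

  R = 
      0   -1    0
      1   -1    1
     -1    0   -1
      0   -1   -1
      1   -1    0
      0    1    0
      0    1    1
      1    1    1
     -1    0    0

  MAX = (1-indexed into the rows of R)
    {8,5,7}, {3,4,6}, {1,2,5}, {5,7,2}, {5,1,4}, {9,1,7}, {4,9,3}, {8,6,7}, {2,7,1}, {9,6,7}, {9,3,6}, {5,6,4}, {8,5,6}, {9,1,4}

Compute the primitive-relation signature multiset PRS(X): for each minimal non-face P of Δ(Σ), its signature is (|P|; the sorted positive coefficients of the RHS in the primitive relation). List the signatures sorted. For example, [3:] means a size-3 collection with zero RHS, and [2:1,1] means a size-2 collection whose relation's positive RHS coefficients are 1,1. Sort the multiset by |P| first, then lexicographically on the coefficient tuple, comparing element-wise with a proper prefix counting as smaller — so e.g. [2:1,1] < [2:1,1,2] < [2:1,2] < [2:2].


18 collections generate NE(X_Σ); each relation:

  • {1,6}:  v_{1} + v_{6} = 0 — sig = [2:]
  • {4,7}:  v_{4} + v_{7} = 0 — sig = [2:]
  • {2,3}:  v_{2} + v_{3} = v_{1} — sig = [2:1]
  • {3,5}:  v_{3} + v_{5} = v_{4} — sig = [2:1]
  • {3,8}:  v_{3} + v_{8} = v_{6} — sig = [2:1]
  • {5,9}:  v_{5} + v_{9} = v_{1} — sig = [2:1]
  • {8,9}:  v_{8} + v_{9} = v_{7} — sig = [2:1]
  • {1,3}:  v_{1} + v_{3} = v_{4} + v_{9} — sig = [2:1,1]
  • {1,8}:  v_{1} + v_{8} = v_{5} + v_{7} — sig = [2:1,1]
  • {2,4}:  v_{2} + v_{4} = v_{1} + v_{5} — sig = [2:1,1]
  • {2,6}:  v_{2} + v_{6} = v_{5} + v_{7} — sig = [2:1,1]
  • {3,7}:  v_{3} + v_{7} = v_{6} + v_{9} — sig = [2:1,1]
  • {4,8}:  v_{4} + v_{8} = v_{5} + v_{6} — sig = [2:1,1]
  • {2,9}:  v_{2} + v_{9} = 2·v_{1} + v_{7} — sig = [2:1,2]
  • {2,8}:  v_{2} + v_{8} = 2·v_{5} + 2·v_{7} — sig = [2:2,2]
  • {1,5,7}:  v_{1} + v_{5} + v_{7} = v_{2} — sig = [3:1]
  • {4,6,9}:  v_{4} + v_{6} + v_{9} = v_{3} — sig = [3:1]
  • {5,6,7}:  v_{5} + v_{6} + v_{7} = v_{8} — sig = [3:1]

Sorted signature multiset PRS(X):
    |P|=2: 15 collections, coeffs (), (), (1), (1), (1), (1), (1), (1,1), (1,1), (1,1), (1,1), (1,1), (1,1), (1,2), (2,2)
    |P|=3: 3 collections, coeffs (1), (1), (1)


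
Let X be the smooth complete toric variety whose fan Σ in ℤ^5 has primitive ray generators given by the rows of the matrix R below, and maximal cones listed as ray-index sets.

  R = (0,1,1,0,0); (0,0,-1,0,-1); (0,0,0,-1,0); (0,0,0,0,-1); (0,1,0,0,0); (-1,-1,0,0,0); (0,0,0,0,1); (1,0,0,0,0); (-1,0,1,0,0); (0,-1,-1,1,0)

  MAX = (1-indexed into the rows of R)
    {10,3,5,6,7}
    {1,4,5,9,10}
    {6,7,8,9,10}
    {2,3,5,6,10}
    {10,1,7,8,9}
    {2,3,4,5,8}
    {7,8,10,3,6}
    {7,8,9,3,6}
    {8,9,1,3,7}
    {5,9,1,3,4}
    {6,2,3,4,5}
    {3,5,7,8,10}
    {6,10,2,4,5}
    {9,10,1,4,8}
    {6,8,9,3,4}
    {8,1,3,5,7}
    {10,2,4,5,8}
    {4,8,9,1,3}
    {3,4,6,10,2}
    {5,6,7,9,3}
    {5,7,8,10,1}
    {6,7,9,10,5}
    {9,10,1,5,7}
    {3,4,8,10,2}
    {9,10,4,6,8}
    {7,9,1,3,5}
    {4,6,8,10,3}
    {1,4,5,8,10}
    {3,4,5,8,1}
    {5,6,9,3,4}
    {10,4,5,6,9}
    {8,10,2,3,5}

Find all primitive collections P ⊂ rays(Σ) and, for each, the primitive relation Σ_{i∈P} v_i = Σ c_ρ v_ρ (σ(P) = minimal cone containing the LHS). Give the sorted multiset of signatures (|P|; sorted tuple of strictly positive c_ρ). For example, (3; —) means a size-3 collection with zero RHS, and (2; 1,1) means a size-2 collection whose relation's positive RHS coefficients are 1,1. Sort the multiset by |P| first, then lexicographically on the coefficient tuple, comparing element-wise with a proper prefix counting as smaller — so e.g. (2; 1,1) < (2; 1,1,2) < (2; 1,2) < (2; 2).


11 minimal non-faces of Δ(Σ) (on 10 rays):

  {4,7}:  v_{4} + v_{7} = 0  so sig = (2; —)
  {1,6}:  v_{1} + v_{6} = v_{9}  so sig = (2; 1)
  {1,2}:  v_{1} + v_{2} = v_{4} + v_{5}  so sig = (2; 1,1)
  {2,7}:  v_{2} + v_{7} = v_{3} + v_{5} + v_{10}  so sig = (2; 1,1,1)
  {2,9}:  v_{2} + v_{9} = v_{4} + v_{5} + v_{6}  so sig = (2; 1,1,1)
  {1,3,10}:  v_{1} + v_{3} + v_{10} = 0  so sig = (3; —)
  {5,6,8}:  v_{5} + v_{6} + v_{8} = 0  so sig = (3; —)
  {3,9,10}:  v_{3} + v_{9} + v_{10} = v_{6}  so sig = (3; 1)
  {5,8,9}:  v_{5} + v_{8} + v_{9} = v_{1}  so sig = (3; 1)
  {2,6,8}:  v_{2} + v_{6} + v_{8} = v_{3} + v_{4} + v_{10}  so sig = (3; 1,1,1)
  {3,4,5,10}:  v_{3} + v_{4} + v_{5} + v_{10} = v_{2}  so sig = (4; 1)

Sorted signature multiset PRS(X):
    |P|=2: 5 collections, coeffs (), (1), (1,1), (1,1,1), (1,1,1)
    |P|=3: 5 collections, coeffs (), (), (1), (1), (1,1,1)
    |P|=4: 1 collection, coeffs (1)
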